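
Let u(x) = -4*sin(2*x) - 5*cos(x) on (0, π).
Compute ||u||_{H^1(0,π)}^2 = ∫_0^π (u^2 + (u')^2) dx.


||u||_{H^1(0,π)}^2 = 320/3 + 65*π

u'(x) = 5*sin(x) - 8*cos(2*x).
Expand u² and (u')² and integrate term by term on (0, π), using: for integers n ≥ 1, ∫_0^π sin²(nx) dx = ∫_0^π cos²(nx) dx = π/2; for n ≠ n', ∫_0^π sin(nx)sin(n'x) dx = ∫_0^π cos(nx)cos(n'x) dx = 0; and by product-to-sum, ∫_0^π sin(nx)cos(n'x) dx = ½∫_0^π [sin((n+n')x) + sin((n−n')x)] dx, which is 0 when n+n' is even and 2n/(n²−n'²) when n+n' is odd (it need not vanish on (0, π)).
  u² squared terms: (-5)²·∫cos(x)² dx = 25·π/2 = 25*π/2;  (-4)²·∫sin(2x)² dx = 16·π/2 = 8*π.
  u² cross terms: 2·(-5)·(-4)·∫cos(x)·sin(2x) dx = 40·(4/3) = 160/3.
  So ∫_0^π u² dx = 25*π/2 + 8*π + 160/3 = 160/3 + 41*π/2.
  (u')² squared terms: (-8)²·∫cos(2x)² dx = 64·π/2 = 32*π;  (5)²·∫sin(x)² dx = 25·π/2 = 25*π/2.
  (u')² cross terms: 2·(-8)·(5)·∫cos(2x)·sin(x) dx = -80·(-2/3) = 160/3.
  So ∫_0^π (u')² dx = 32*π + 25*π/2 + 160/3 = 160/3 + 89*π/2.
||u||_{H^1}^2 = (160/3 + 41*π/2) + (160/3 + 89*π/2) = 320/3 + 65*π.


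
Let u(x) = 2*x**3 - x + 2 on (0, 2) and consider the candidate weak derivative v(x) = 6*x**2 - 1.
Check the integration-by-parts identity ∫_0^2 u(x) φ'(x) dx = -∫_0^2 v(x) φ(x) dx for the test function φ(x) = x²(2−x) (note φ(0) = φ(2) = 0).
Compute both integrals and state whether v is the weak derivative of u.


LHS = -172/15, RHS = -172/15. Yes, v = u' weakly.

u(x) = 2*x**3 - x + 2, classical derivative u'(x) = 6*x**2 - 1.
φ(x) = x²(2−x), so φ'(x) = x*(4 - 3*x).
Note φ(0) = φ(2) = 0, so the boundary term u·φ vanishes.
LHS = ∫_0^2 u(x) φ'(x) dx = ∫_0^2 (-6*x^5 + 8*x^4 + 3*x^3 - 10*x^2 + 8*x) dx. Term by term:
  ∫_0^2 -6*x^5 dx = -64;  ∫_0^2 8*x^4 dx = 256/5;  ∫_0^2 3*x^3 dx = 12;
  ∫_0^2 -10*x^2 dx = -80/3;  ∫_0^2 8*x dx = 16.
Sum: -64 + 256/5 + 12 − 80/3 + 16 = -172/15.
So LHS = -172/15.
∫_0^2 v(x) φ(x) dx = ∫_0^2 (-6*x^5 + 12*x^4 + x^3 - 2*x^2) dx. Term by term:
  ∫_0^2 -6*x^5 dx = -64;  ∫_0^2 12*x^4 dx = 384/5;  ∫_0^2 x^3 dx = 4;
  ∫_0^2 -2*x^2 dx = -16/3.
Sum: -64 + 384/5 + 4 − 16/3 = 172/15.
So RHS = -∫_0^2 v(x) φ(x) dx = -172/15.
LHS = RHS, so the identity holds for this test φ.
Moreover u is smooth here and v(x) = u'(x) = 6*x**2 - 1 pointwise, so the identity holds for every test function. Hence v is the weak derivative of u.


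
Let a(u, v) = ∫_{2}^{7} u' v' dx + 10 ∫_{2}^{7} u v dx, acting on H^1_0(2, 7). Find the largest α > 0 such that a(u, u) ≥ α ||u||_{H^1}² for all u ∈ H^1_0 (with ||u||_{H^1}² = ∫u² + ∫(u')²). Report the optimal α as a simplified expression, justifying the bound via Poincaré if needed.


α = 1

Coercivity of a(·,·) on H^1_0(2, 7) means a(u, u) ≥ α ||u||_{H^1}² for every u ∈ H^1_0.
The interval has length L = 5, and Poincaré/coercivity depend only on L. Here a(u, u) = ∫(u')² + (10)·∫u².
Here c = 10 ≥ 1, so a(u,u) = ∫(u')² + c∫u² ≥ ∫(u')² + ∫u² = ||u||_{H^1}², i.e. α = 1 works. No larger α is possible: a(u,u) ≥ α||u||_{H^1}² means (1−α)∫(u')² ≥ (α−c)∫u², and for the modes u_n = sin(nπ(x−x₀)/L) (x₀ the left endpoint) one has ∫u_n²/∫(u_n')² = (L/(nπ))² → 0, so a(u_n,u_n)/||u_n||_{H^1}² → 1. Hence the optimal constant is α = 1.
Therefore α = 1.


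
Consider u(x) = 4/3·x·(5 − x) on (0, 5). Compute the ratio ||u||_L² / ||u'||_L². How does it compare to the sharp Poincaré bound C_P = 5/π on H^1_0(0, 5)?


||u||_L² / ||u'||_L² = sqrt(10)/2 < C_P = 5/π.

u(x) = 4/3·x·(5 − x), so u'(x) = 20/3 - 8*x/3.
u(x) = 4/3·x·(5 − x) vanishes at x = 0 and x = 5, so u ∈ H^1_0(0, 5). Differentiate via the product rule and integrate the resulting polynomials term by term.
  ∫_0^5 u² dx = ∫_0^5 (16*x^4/9 - 160*x^3/9 + 400*x^2/9) dx. Term by term:
    ∫_0^5 16*x^4/9 dx = 10000/9;  ∫_0^5 -160*x^3/9 dx = -25000/9;  ∫_0^5 400*x^2/9 dx = 50000/27.
  Sum: 10000/9 − 25000/9 + 50000/27 = 5000/27.
  ∫_0^5 (u')² dx = ∫_0^5 (64*x^2/9 - 320*x/9 + 400/9) dx. Term by term:
    ∫_0^5 64*x^2/9 dx = 8000/27;  ∫_0^5 -320*x/9 dx = -4000/9;  ∫_0^5 400/9 dx = 2000/9.
  Sum: 8000/27 − 4000/9 + 2000/9 = 2000/27.
∫_0^5 u² dx = 5000/27, so ||u||_L² = 50*sqrt(6)/9.
∫_0^5 (u')² dx = 2000/27, so ||u'||_L² = 20*sqrt(15)/9.
Ratio ||u||_L² / ||u'||_L² = sqrt(10)/2.
Sharp Poincaré constant on H^1_0(0, 5) is C_P = L/π = 5/π, achieved by sin(π/5·x).
A polynomial bump cannot attain the sharp Poincaré constant (only the first sine eigenfunction does), so the ratio is strictly less than C_P, consistent with ||u||_L² ≤ C_P ||u'||_L².


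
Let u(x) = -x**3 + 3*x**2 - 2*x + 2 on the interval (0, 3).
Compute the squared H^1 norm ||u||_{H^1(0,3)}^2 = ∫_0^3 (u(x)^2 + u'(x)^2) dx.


||u||_{H^1}^2 = 1947/35

The H^1 norm (squared) on an interval (0, L) is
  ||u||_{H^1}^2 = ∫_0^L u(x)^2 dx + ∫_0^L u'(x)^2 dx.
Compute u'(x) = -3*x**2 + 6*x - 2.
Then u(x)^2 = x**6 - 6*x**5 + 13*x**4 - 16*x**3 + 16*x**2 - 8*x + 4 and u'(x)^2 = 9*x**4 - 36*x**3 + 48*x**2 - 24*x + 4.
Integrate each monomial from 0 to 3 using ∫_0^3 c·x^n dx = c·3^(n+1)/(n+1):
  ∫_0^3 u(x)^2 dx = ∫_0^3 (x^6 - 6*x^5 + 13*x^4 - 16*x^3 + 16*x^2 - 8*x + 4) dx. Term by term:
    ∫_0^3 x^6 dx = 2187/7;  ∫_0^3 -6*x^5 dx = -729;  ∫_0^3 13*x^4 dx = 3159/5;
    ∫_0^3 -16*x^3 dx = -324;  ∫_0^3 16*x^2 dx = 144;  ∫_0^3 -8*x dx = -36;
    ∫_0^3 4 dx = 12.
  Sum: 2187/7 − 729 + 3159/5 − 324 + 144 − 36 + 12 = 393/35.
  ∫_0^3 u'(x)^2 dx = ∫_0^3 (9*x^4 - 36*x^3 + 48*x^2 - 24*x + 4) dx. Term by term:
    ∫_0^3 9*x^4 dx = 2187/5;  ∫_0^3 -36*x^3 dx = -729;  ∫_0^3 48*x^2 dx = 432;
    ∫_0^3 -24*x dx = -108;  ∫_0^3 4 dx = 12.
  Sum: 2187/5 − 729 + 432 − 108 + 12 = 222/5.
Adding: ||u||_{H^1}^2 = 393/35 + 222/5 = 1947/35.


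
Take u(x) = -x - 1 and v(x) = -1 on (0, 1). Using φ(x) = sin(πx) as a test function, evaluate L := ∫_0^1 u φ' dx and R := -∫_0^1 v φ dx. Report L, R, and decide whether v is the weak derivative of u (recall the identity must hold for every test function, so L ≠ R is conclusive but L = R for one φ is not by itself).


LHS = 2/π, RHS = 2/π. Yes, v = u' weakly.

u(x) = -x - 1, classical derivative u'(x) = -1.
φ(x) = sin(πx), so φ'(x) = π*cos(π*x).
Note φ(0) = φ(1) = 0, so the boundary term u·φ vanishes.
LHS = ∫_0^1 u(x) φ'(x) dx = ∫_0^1 (-π*x*cos(π*x) - π*cos(π*x)) dx. Term by term:
  ∫_0^1 -π*cos(π*x) dx = 0;  ∫_0^1 -π*x*cos(π*x) dx = 2/π.
Sum: 0 + 2/π = 2/π.
So LHS = 2/π.
∫_0^1 v(x) φ(x) dx = ∫_0^1 (-sin(π*x)) dx. Term by term:
  ∫_0^1 -sin(π*x) dx = -2/π.
So RHS = -∫_0^1 v(x) φ(x) dx = 2/π.
LHS = RHS, so the identity holds for this test φ.
Moreover u is smooth here and v(x) = u'(x) = -1 pointwise, so the identity holds for every test function. Hence v is the weak derivative of u.


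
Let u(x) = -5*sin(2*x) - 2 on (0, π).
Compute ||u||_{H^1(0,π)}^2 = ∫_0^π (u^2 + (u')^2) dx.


||u||_{H^1(0,π)}^2 = 133*π/2

u'(x) = -10*cos(2*x).
Expand u² and (u')² and integrate term by term on (0, π), using: for integers n ≥ 1, ∫_0^π sin²(nx) dx = ∫_0^π cos²(nx) dx = π/2; for n ≠ n', ∫_0^π sin(nx)sin(n'x) dx = ∫_0^π cos(nx)cos(n'x) dx = 0; and by product-to-sum, ∫_0^π sin(nx)cos(n'x) dx = ½∫_0^π [sin((n+n')x) + sin((n−n')x)] dx, which is 0 when n+n' is even and 2n/(n²−n'²) when n+n' is odd (it need not vanish on (0, π)). For the constant mode: ∫_0^π 1 dx = π, ∫_0^π cos(nx) dx = 0, ∫_0^π sin(nx) dx = (1−(−1)^n)/n.
  u² squared terms: (-2)²·∫1 dx = 4·π = 4*π;  (-5)²·∫sin(2x)² dx = 25·π/2 = 25*π/2.
  u² cross terms: 2·(-2)·(-5)·∫1·sin(2x) dx = 20·(0) = 0.
  So ∫_0^π u² dx = 4*π + 25*π/2 + 0 = 33*π/2.
  (u')² squared terms: (-10)²·∫cos(2x)² dx = 100·π/2 = 50*π.
  So ∫_0^π (u')² dx = 50*π.
||u||_{H^1}^2 = (33*π/2) + (50*π) = 133*π/2.


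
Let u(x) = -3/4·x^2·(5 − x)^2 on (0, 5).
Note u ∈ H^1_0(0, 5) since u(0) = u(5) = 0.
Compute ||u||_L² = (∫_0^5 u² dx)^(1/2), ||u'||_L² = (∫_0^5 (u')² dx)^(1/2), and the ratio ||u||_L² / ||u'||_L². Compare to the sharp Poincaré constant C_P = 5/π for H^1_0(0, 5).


||u||_L² / ||u'||_L² = 5*sqrt(3)/6 < C_P = 5/π.

u(x) = -3/4·x^2·(5 − x)^2, so u'(x) = 3*x*(x*(5 - x) - (x - 5)^2)/2.
u(x) = -3/4·x^2·(5 − x)^2 vanishes at x = 0 and x = 5, so u ∈ H^1_0(0, 5). Differentiate via the product rule and integrate the resulting polynomials term by term.
  ∫_0^5 u² dx = ∫_0^5 (9*x^8/16 - 45*x^7/4 + 675*x^6/8 - 1125*x^5/4 + 5625*x^4/16) dx. Term by term:
    ∫_0^5 9*x^8/16 dx = 1953125/16;  ∫_0^5 -45*x^7/4 dx = -17578125/32;  ∫_0^5 675*x^6/8 dx = 52734375/56;
    ∫_0^5 -1125*x^5/4 dx = -5859375/8;  ∫_0^5 5625*x^4/16 dx = 3515625/16.
  Sum: 1953125/16 − 17578125/32 + 52734375/56 − 5859375/8 + 3515625/16 = 390625/224.
  ∫_0^5 (u')² dx = ∫_0^5 (9*x^6 - 135*x^5 + 2925*x^4/4 - 3375*x^3/2 + 5625*x^2/4) dx. Term by term:
    ∫_0^5 9*x^6 dx = 703125/7;  ∫_0^5 -135*x^5 dx = -703125/2;  ∫_0^5 2925*x^4/4 dx = 1828125/4;
    ∫_0^5 -3375*x^3/2 dx = -2109375/8;  ∫_0^5 5625*x^2/4 dx = 234375/4.
  Sum: 703125/7 − 703125/2 + 1828125/4 − 2109375/8 + 234375/4 = 46875/56.
∫_0^5 u² dx = 390625/224, so ||u||_L² = 625*sqrt(14)/56.
∫_0^5 (u')² dx = 46875/56, so ||u'||_L² = 125*sqrt(42)/28.
Ratio ||u||_L² / ||u'||_L² = 5*sqrt(3)/6.
Sharp Poincaré constant on H^1_0(0, 5) is C_P = L/π = 5/π, achieved by sin(π/5·x).
A polynomial bump cannot attain the sharp Poincaré constant (only the first sine eigenfunction does), so the ratio is strictly less than C_P, consistent with ||u||_L² ≤ C_P ||u'||_L².


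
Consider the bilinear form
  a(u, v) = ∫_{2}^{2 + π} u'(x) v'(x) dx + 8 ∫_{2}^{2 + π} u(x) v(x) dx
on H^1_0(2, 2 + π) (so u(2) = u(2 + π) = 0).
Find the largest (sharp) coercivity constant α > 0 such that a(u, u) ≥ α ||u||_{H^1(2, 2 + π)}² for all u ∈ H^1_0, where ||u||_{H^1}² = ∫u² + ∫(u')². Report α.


α = 1

Coercivity of a(·,·) on H^1_0(2, 2 + π) means a(u, u) ≥ α ||u||_{H^1}² for every u ∈ H^1_0.
The interval has length L = π, and Poincaré/coercivity depend only on L. Here a(u, u) = ∫(u')² + (8)·∫u².
Here c = 8 ≥ 1, so a(u,u) = ∫(u')² + c∫u² ≥ ∫(u')² + ∫u² = ||u||_{H^1}², i.e. α = 1 works. No larger α is possible: a(u,u) ≥ α||u||_{H^1}² means (1−α)∫(u')² ≥ (α−c)∫u², and for the modes u_n = sin(nπ(x−x₀)/L) (x₀ the left endpoint) one has ∫u_n²/∫(u_n')² = (L/(nπ))² → 0, so a(u_n,u_n)/||u_n||_{H^1}² → 1. Hence the optimal constant is α = 1.
Therefore α = 1.


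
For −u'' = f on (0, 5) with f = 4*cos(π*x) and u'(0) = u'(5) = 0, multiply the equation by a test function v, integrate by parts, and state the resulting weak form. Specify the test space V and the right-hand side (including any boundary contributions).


V = H^1(0, 5) (no boundary constraint on v; u is determined up to an additive constant); weak form: ∫_0^5 u'v' dx = ∫_0^5 (4*cos(π*x)) v dx for all v ∈ V.

Multiply both sides by a test function v and integrate from 0 to 5:
  ∫_0^5 −u''(x) v(x) dx = ∫_0^5 f(x) v(x) dx.
Integrate the LHS by parts once:
  ∫_0^5 −u'' v dx = −[u'(x) v(x)]_0^5 + ∫_0^5 u'(x) v'(x) dx.
Thus ∫_0^5 u'(x) v'(x) dx = ∫_0^5 f(x) v(x) dx + [u'(x) v(x)]_0^5.
Choose V so that boundary terms are either known or forced to vanish.
u has homogeneous Neumann: u'(0) = u'(5) = 0. So [u' v]_0^5 = 0·v(5) − 0·v(0) = 0 for any v; take V = H^1(0, 5).
Weak formulation: find u (satisfying any essential BC) such that ∫_0^5 u'(x) v'(x) dx = ∫_0^5 f v dx for all v ∈ V (homogeneous Neumann, so boundary terms vanish).
Substituting f(x) = 4*cos(π*x), the right-hand side is ∫_0^5 (4*cos(π*x)) v dx.
Compatibility check (pure Neumann): taking v ≡ 1 ∈ V gives 0 = ∫_0^5 f dx + (0) − (0), i.e. ∫_0^5 f dx must equal u'(0) − u'(5) = 0. Indeed ∫_0^5 (4*cos(π*x)) dx = 0, so the data are compatible. The solution is then unique only up to an additive constant (fix it e.g. by requiring ∫_0^5 u dx = 0).


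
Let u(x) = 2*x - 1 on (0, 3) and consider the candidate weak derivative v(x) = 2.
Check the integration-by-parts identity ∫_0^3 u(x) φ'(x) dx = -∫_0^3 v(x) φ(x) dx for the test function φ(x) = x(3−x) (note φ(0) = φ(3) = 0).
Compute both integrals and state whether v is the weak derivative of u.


LHS = -9, RHS = -9. Yes, v = u' weakly.

u(x) = 2*x - 1, classical derivative u'(x) = 2.
φ(x) = x(3−x), so φ'(x) = 3 - 2*x.
Note φ(0) = φ(3) = 0, so the boundary term u·φ vanishes.
LHS = ∫_0^3 u(x) φ'(x) dx = ∫_0^3 (-4*x^2 + 8*x - 3) dx. Term by term:
  ∫_0^3 -4*x^2 dx = -36;  ∫_0^3 8*x dx = 36;  ∫_0^3 -3 dx = -9.
Sum: -36 + 36 − 9 = -9.
So LHS = -9.
∫_0^3 v(x) φ(x) dx = ∫_0^3 (-2*x^2 + 6*x) dx. Term by term:
  ∫_0^3 -2*x^2 dx = -18;  ∫_0^3 6*x dx = 27.
Sum: -18 + 27 = 9.
So RHS = -∫_0^3 v(x) φ(x) dx = -9.
LHS = RHS, so the identity holds for this test φ.
Moreover u is smooth here and v(x) = u'(x) = 2 pointwise, so the identity holds for every test function. Hence v is the weak derivative of u.


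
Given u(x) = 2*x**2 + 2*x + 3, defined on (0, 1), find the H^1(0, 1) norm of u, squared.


||u||_{H^1}^2 = 607/15

The H^1 norm (squared) on an interval (0, L) is
  ||u||_{H^1}^2 = ∫_0^L u(x)^2 dx + ∫_0^L u'(x)^2 dx.
Compute u'(x) = 4*x + 2.
Then u(x)^2 = 4*x**4 + 8*x**3 + 16*x**2 + 12*x + 9 and u'(x)^2 = 16*x**2 + 16*x + 4.
Integrate each monomial from 0 to 1 using ∫_0^1 c·x^n dx = c·1^(n+1)/(n+1):
  ∫_0^1 u(x)^2 dx = ∫_0^1 (4*x^4 + 8*x^3 + 16*x^2 + 12*x + 9) dx. Term by term:
    ∫_0^1 4*x^4 dx = 4/5;  ∫_0^1 8*x^3 dx = 2;  ∫_0^1 16*x^2 dx = 16/3;
    ∫_0^1 12*x dx = 6;  ∫_0^1 9 dx = 9.
  Sum: 4/5 + 2 + 16/3 + 6 + 9 = 347/15.
  ∫_0^1 u'(x)^2 dx = ∫_0^1 (16*x^2 + 16*x + 4) dx. Term by term:
    ∫_0^1 16*x^2 dx = 16/3;  ∫_0^1 16*x dx = 8;  ∫_0^1 4 dx = 4.
  Sum: 16/3 + 8 + 4 = 52/3.
Adding: ||u||_{H^1}^2 = 347/15 + 52/3 = 607/15.


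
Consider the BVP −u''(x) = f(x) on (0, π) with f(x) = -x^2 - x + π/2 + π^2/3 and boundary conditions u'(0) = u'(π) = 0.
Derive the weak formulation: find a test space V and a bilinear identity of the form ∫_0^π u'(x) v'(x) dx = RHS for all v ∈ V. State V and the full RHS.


V = H^1(0, π) (no boundary constraint on v; u is determined up to an additive constant); weak form: ∫_0^π u'v' dx = ∫_0^π (-x^2 - x + π/2 + π^2/3) v dx for all v ∈ V.

Multiply both sides by a test function v and integrate from 0 to π:
  ∫_0^π −u''(x) v(x) dx = ∫_0^π f(x) v(x) dx.
Integrate the LHS by parts once:
  ∫_0^π −u'' v dx = −[u'(x) v(x)]_0^π + ∫_0^π u'(x) v'(x) dx.
Thus ∫_0^π u'(x) v'(x) dx = ∫_0^π f(x) v(x) dx + [u'(x) v(x)]_0^π.
Choose V so that boundary terms are either known or forced to vanish.
u has homogeneous Neumann: u'(0) = u'(π) = 0. So [u' v]_0^π = 0·v(π) − 0·v(0) = 0 for any v; take V = H^1(0, π).
Weak formulation: find u (satisfying any essential BC) such that ∫_0^π u'(x) v'(x) dx = ∫_0^π f v dx for all v ∈ V (homogeneous Neumann, so boundary terms vanish).
Substituting f(x) = -x^2 - x + π/2 + π^2/3, the right-hand side is ∫_0^π (-x^2 - x + π/2 + π^2/3) v dx.
Compatibility check (pure Neumann): taking v ≡ 1 ∈ V gives 0 = ∫_0^π f dx + (0) − (0), i.e. ∫_0^π f dx must equal u'(0) − u'(π) = 0. Indeed ∫_0^π (-x^2 - x + π/2 + π^2/3) dx = 0, so the data are compatible. The solution is then unique only up to an additive constant (fix it e.g. by requiring ∫_0^π u dx = 0).


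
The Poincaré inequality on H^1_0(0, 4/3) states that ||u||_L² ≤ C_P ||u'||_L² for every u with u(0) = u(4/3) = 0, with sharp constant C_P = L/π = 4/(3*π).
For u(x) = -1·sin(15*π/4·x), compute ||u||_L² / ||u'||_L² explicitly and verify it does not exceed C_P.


||u||_L² / ||u'||_L² = 4/(15*π) < C_P = 4/(3*π).

u(x) = -1·sin(15*π/4·x), so u'(x) = -15*π*cos(15*π*x/4)/4.
Writing u(x) = A·sin(kπx/L) with A = -1 and k = 5, use ∫_0^L sin²(kπx/L) dx = L/2 and ∫_0^L cos²(kπx/L) dx = L/2.
u² = 1·sin²(15*π/4·x) and (u')² = 225*π^2/16·cos²(15*π/4·x), and each of sin², cos² integrates to L/2 = 2/3 over (0, 4/3).
∫_0^4/3 u² dx = 2/3, so ||u||_L² = sqrt(6)/3.
∫_0^4/3 (u')² dx = 75*π^2/8, so ||u'||_L² = 5*sqrt(6)*π/4.
Ratio ||u||_L² / ||u'||_L² = 4/(15*π).
Sharp Poincaré constant on H^1_0(0, 4/3) is C_P = L/π = 4/(3*π), achieved by sin(3*π/4·x).
This is the k = 5 harmonic; the ratio L/(kπ) is strictly less than C_P = L/π, consistent with the sharp inequality ||u||_L² ≤ C_P ||u'||_L².


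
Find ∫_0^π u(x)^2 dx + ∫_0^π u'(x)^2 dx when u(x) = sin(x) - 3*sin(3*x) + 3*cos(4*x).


||u||_{H^1(0,π)}^2 = 8704/35 + 245*π/2

u'(x) = -12*sin(4*x) + cos(x) - 9*cos(3*x).
Expand u² and (u')² and integrate term by term on (0, π), using: for integers n ≥ 1, ∫_0^π sin²(nx) dx = ∫_0^π cos²(nx) dx = π/2; for n ≠ n', ∫_0^π sin(nx)sin(n'x) dx = ∫_0^π cos(nx)cos(n'x) dx = 0; and by product-to-sum, ∫_0^π sin(nx)cos(n'x) dx = ½∫_0^π [sin((n+n')x) + sin((n−n')x)] dx, which is 0 when n+n' is even and 2n/(n²−n'²) when n+n' is odd (it need not vanish on (0, π)).
  u² squared terms: (-3)²·∫sin(3x)² dx = 9·π/2 = 9*π/2;  (3)²·∫cos(4x)² dx = 9·π/2 = 9*π/2;  (1)²·∫sin(x)² dx = 1·π/2 = π/2.
  u² cross terms: 2·(-3)·(3)·∫sin(3x)·cos(4x) dx = -18·(-6/7) = 108/7;  2·(-3)·(1)·∫sin(3x)·sin(x) dx = -6·(0) = 0;  2·(3)·(1)·∫cos(4x)·sin(x) dx = 6·(-2/15) = -4/5.
  So ∫_0^π u² dx = 9*π/2 + 9*π/2 + π/2 + 108/7 + 0 − 4/5 = 512/35 + 19*π/2.
  (u')² squared terms: (-12)²·∫sin(4x)² dx = 144·π/2 = 72*π;  (-9)²·∫cos(3x)² dx = 81·π/2 = 81*π/2;  (1)²·∫cos(x)² dx = 1·π/2 = π/2.
  (u')² cross terms: 2·(-12)·(-9)·∫sin(4x)·cos(3x) dx = 216·(8/7) = 1728/7;  2·(-12)·(1)·∫sin(4x)·cos(x) dx = -24·(8/15) = -64/5;  2·(-9)·(1)·∫cos(3x)·cos(x) dx = -18·(0) = 0.
  So ∫_0^π (u')² dx = 72*π + 81*π/2 + π/2 + 1728/7 − 64/5 + 0 = 8192/35 + 113*π.
||u||_{H^1}^2 = (512/35 + 19*π/2) + (8192/35 + 113*π) = 8704/35 + 245*π/2.


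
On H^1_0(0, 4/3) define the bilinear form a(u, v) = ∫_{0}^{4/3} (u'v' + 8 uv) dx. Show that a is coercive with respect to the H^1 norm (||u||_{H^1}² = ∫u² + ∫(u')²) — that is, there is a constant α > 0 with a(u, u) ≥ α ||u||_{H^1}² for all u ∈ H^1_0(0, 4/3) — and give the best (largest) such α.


α = 1

Coercivity of a(·,·) on H^1_0(0, 4/3) means a(u, u) ≥ α ||u||_{H^1}² for every u ∈ H^1_0.
The interval has length L = 4/3, and Poincaré/coercivity depend only on L. Here a(u, u) = ∫(u')² + (8)·∫u².
Here c = 8 ≥ 1, so a(u,u) = ∫(u')² + c∫u² ≥ ∫(u')² + ∫u² = ||u||_{H^1}², i.e. α = 1 works. No larger α is possible: a(u,u) ≥ α||u||_{H^1}² means (1−α)∫(u')² ≥ (α−c)∫u², and for the modes u_n = sin(nπ(x−x₀)/L) (x₀ the left endpoint) one has ∫u_n²/∫(u_n')² = (L/(nπ))² → 0, so a(u_n,u_n)/||u_n||_{H^1}² → 1. Hence the optimal constant is α = 1.
Therefore α = 1.


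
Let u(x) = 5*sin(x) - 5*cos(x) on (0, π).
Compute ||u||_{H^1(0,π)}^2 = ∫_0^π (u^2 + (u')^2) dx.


||u||_{H^1(0,π)}^2 = 50*π

u'(x) = 5*sin(x) + 5*cos(x).
Expand u² and (u')² and integrate term by term on (0, π), using: for integers n ≥ 1, ∫_0^π sin²(nx) dx = ∫_0^π cos²(nx) dx = π/2; for n ≠ n', ∫_0^π sin(nx)sin(n'x) dx = ∫_0^π cos(nx)cos(n'x) dx = 0; and by product-to-sum, ∫_0^π sin(nx)cos(n'x) dx = ½∫_0^π [sin((n+n')x) + sin((n−n')x)] dx, which is 0 when n+n' is even and 2n/(n²−n'²) when n+n' is odd (it need not vanish on (0, π)).
  u² squared terms: (-5)²·∫cos(x)² dx = 25·π/2 = 25*π/2;  (5)²·∫sin(x)² dx = 25·π/2 = 25*π/2.
  u² cross terms: 2·(-5)·(5)·∫cos(x)·sin(x) dx = -50·(0) = 0.
  So ∫_0^π u² dx = 25*π/2 + 25*π/2 + 0 = 25*π.
  (u')² squared terms: (5)²·∫cos(x)² dx = 25·π/2 = 25*π/2;  (5)²·∫sin(x)² dx = 25·π/2 = 25*π/2.
  (u')² cross terms: 2·(5)·(5)·∫cos(x)·sin(x) dx = 50·(0) = 0.
  So ∫_0^π (u')² dx = 25*π/2 + 25*π/2 + 0 = 25*π.
||u||_{H^1}^2 = (25*π) + (25*π) = 50*π.


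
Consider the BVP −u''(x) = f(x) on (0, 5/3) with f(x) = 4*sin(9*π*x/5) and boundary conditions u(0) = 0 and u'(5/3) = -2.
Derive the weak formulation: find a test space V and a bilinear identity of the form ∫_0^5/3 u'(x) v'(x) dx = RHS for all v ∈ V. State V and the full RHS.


V = {v ∈ H^1(0, 5/3) : v(0) = 0} (test functions vanish at x = 0 where u is specified); weak form: ∫_0^5/3 u'v' dx = ∫_0^5/3 (4*sin(9*π*x/5)) v dx − 2·v(5/3) for all v ∈ V.

Multiply both sides by a test function v and integrate from 0 to 5/3:
  ∫_0^5/3 −u''(x) v(x) dx = ∫_0^5/3 f(x) v(x) dx.
Integrate the LHS by parts once:
  ∫_0^5/3 −u'' v dx = −[u'(x) v(x)]_0^5/3 + ∫_0^5/3 u'(x) v'(x) dx.
Thus ∫_0^5/3 u'(x) v'(x) dx = ∫_0^5/3 f(x) v(x) dx + [u'(x) v(x)]_0^5/3.
Choose V so that boundary terms are either known or forced to vanish.
Mixed BC: u(0) = 0 (Dirichlet) and u'(5/3) = -2 (Neumann). Define V = {v ∈ H^1(0, 5/3) : v(0) = 0}. Then [u' v]_0^5/3 = u'(5/3)·v(5/3) − u'(0)·0 = − 2·v(5/3).
Weak formulation: find u (satisfying any essential BC) such that ∫_0^5/3 u'(x) v'(x) dx = ∫_0^5/3 f v dx − 2·v(5/3) for all v ∈ V (Dirichlet at 0 absorbed into V; Neumann datum at x = 5/3 contributes the boundary term).
Substituting f(x) = 4*sin(9*π*x/5), the right-hand side is ∫_0^5/3 (4*sin(9*π*x/5)) v dx − 2·v(5/3).


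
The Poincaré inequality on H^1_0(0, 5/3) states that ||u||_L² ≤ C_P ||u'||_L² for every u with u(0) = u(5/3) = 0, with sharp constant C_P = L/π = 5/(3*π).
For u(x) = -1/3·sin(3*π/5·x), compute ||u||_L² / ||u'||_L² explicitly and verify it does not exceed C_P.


||u||_L² / ||u'||_L² = 5/(3*π) = C_P.

u(x) = -1/3·sin(3*π/5·x), so u'(x) = -π*cos(3*π*x/5)/5.
Writing u(x) = A·sin(kπx/L) with A = -1/3 and k = 1, use ∫_0^L sin²(kπx/L) dx = L/2 and ∫_0^L cos²(kπx/L) dx = L/2.
u² = 1/9·sin²(3*π/5·x) and (u')² = π^2/25·cos²(3*π/5·x), and each of sin², cos² integrates to L/2 = 5/6 over (0, 5/3).
∫_0^5/3 u² dx = 5/54, so ||u||_L² = sqrt(30)/18.
∫_0^5/3 (u')² dx = π^2/30, so ||u'||_L² = sqrt(30)*π/30.
Ratio ||u||_L² / ||u'||_L² = 5/(3*π).
Sharp Poincaré constant on H^1_0(0, 5/3) is C_P = L/π = 5/(3*π), achieved by sin(3*π/5·x).
This is the k = 1 eigenfunction (up to amplitude), so the ratio equals the sharp Poincaré constant exactly.


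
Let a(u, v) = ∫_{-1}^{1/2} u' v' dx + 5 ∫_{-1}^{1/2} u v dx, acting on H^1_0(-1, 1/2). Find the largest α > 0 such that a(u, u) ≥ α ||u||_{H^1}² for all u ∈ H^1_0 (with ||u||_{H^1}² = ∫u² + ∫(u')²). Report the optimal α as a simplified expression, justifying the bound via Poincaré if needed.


α = 1

Coercivity of a(·,·) on H^1_0(-1, 1/2) means a(u, u) ≥ α ||u||_{H^1}² for every u ∈ H^1_0.
The interval has length L = 3/2, and Poincaré/coercivity depend only on L. Here a(u, u) = ∫(u')² + (5)·∫u².
Here c = 5 ≥ 1, so a(u,u) = ∫(u')² + c∫u² ≥ ∫(u')² + ∫u² = ||u||_{H^1}², i.e. α = 1 works. No larger α is possible: a(u,u) ≥ α||u||_{H^1}² means (1−α)∫(u')² ≥ (α−c)∫u², and for the modes u_n = sin(nπ(x−x₀)/L) (x₀ the left endpoint) one has ∫u_n²/∫(u_n')² = (L/(nπ))² → 0, so a(u_n,u_n)/||u_n||_{H^1}² → 1. Hence the optimal constant is α = 1.
Therefore α = 1.


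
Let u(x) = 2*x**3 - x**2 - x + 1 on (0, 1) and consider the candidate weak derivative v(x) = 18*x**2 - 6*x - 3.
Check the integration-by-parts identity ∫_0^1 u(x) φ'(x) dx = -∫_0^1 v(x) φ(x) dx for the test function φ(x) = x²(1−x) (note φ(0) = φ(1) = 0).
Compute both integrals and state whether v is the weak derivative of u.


LHS = -1/60, RHS = -1/20. No, v is not the weak derivative of u.

u(x) = 2*x**3 - x**2 - x + 1, classical derivative u'(x) = 6*x**2 - 2*x - 1.
φ(x) = x²(1−x), so φ'(x) = x*(2 - 3*x).
Note φ(0) = φ(1) = 0, so the boundary term u·φ vanishes.
LHS = ∫_0^1 u(x) φ'(x) dx = ∫_0^1 (-6*x^5 + 7*x^4 + x^3 - 5*x^2 + 2*x) dx. Term by term:
  ∫_0^1 -6*x^5 dx = -1;  ∫_0^1 7*x^4 dx = 7/5;  ∫_0^1 x^3 dx = 1/4;
  ∫_0^1 -5*x^2 dx = -5/3;  ∫_0^1 2*x dx = 1.
Sum: -1 + 7/5 + 1/4 − 5/3 + 1 = -1/60.
So LHS = -1/60.
∫_0^1 v(x) φ(x) dx = ∫_0^1 (-18*x^5 + 24*x^4 - 3*x^3 - 3*x^2) dx. Term by term:
  ∫_0^1 -18*x^5 dx = -3;  ∫_0^1 24*x^4 dx = 24/5;  ∫_0^1 -3*x^3 dx = -3/4;
  ∫_0^1 -3*x^2 dx = -1.
Sum: -3 + 24/5 − 3/4 − 1 = 1/20.
So RHS = -∫_0^1 v(x) φ(x) dx = -1/20.
LHS − RHS = 1/30 ≠ 0, so the identity fails.
(For a valid weak derivative the identity must hold for EVERY test function, in particular this one. The failure shows v is NOT the weak derivative of u.)
Correct weak derivative would be u'(x) = 6*x**2 - 2*x - 1.


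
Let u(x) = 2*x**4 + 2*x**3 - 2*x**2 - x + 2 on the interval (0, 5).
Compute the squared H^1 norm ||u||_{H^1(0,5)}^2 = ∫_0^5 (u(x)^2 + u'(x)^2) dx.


||u||_{H^1}^2 = 133963100/63

The H^1 norm (squared) on an interval (0, L) is
  ||u||_{H^1}^2 = ∫_0^L u(x)^2 dx + ∫_0^L u'(x)^2 dx.
Compute u'(x) = 8*x**3 + 6*x**2 - 4*x - 1.
Then u(x)^2 = 4*x**8 + 8*x**7 - 4*x**6 - 12*x**5 + 8*x**4 + 12*x**3 - 7*x**2 - 4*x + 4 and u'(x)^2 = 64*x**6 + 96*x**5 - 28*x**4 - 64*x**3 + 4*x**2 + 8*x + 1.
Integrate each monomial from 0 to 5 using ∫_0^5 c·x^n dx = c·5^(n+1)/(n+1):
  ∫_0^5 u(x)^2 dx = ∫_0^5 (4*x^8 + 8*x^7 - 4*x^6 - 12*x^5 + 8*x^4 + 12*x^3 - 7*x^2 - 4*x + 4) dx. Term by term:
    ∫_0^5 4*x^8 dx = 7812500/9;  ∫_0^5 8*x^7 dx = 390625;  ∫_0^5 -4*x^6 dx = -312500/7;
    ∫_0^5 -12*x^5 dx = -31250;  ∫_0^5 8*x^4 dx = 5000;  ∫_0^5 12*x^3 dx = 1875;
    ∫_0^5 -7*x^2 dx = -875/3;  ∫_0^5 -4*x dx = -50;  ∫_0^5 4 dx = 20.
  Sum: 7812500/9 + 390625 − 312500/7 − 31250 + 5000 + 1875 − 875/3 − 50 + 20 = 74928485/63.
  ∫_0^5 u'(x)^2 dx = ∫_0^5 (64*x^6 + 96*x^5 - 28*x^4 - 64*x^3 + 4*x^2 + 8*x + 1) dx. Term by term:
    ∫_0^5 64*x^6 dx = 5000000/7;  ∫_0^5 96*x^5 dx = 250000;  ∫_0^5 -28*x^4 dx = -17500;
    ∫_0^5 -64*x^3 dx = -10000;  ∫_0^5 4*x^2 dx = 500/3;  ∫_0^5 8*x dx = 100;
    ∫_0^5 1 dx = 5.
  Sum: 5000000/7 + 250000 − 17500 − 10000 + 500/3 + 100 + 5 = 19678205/21.
Adding: ||u||_{H^1}^2 = 74928485/63 + 19678205/21 = 133963100/63.


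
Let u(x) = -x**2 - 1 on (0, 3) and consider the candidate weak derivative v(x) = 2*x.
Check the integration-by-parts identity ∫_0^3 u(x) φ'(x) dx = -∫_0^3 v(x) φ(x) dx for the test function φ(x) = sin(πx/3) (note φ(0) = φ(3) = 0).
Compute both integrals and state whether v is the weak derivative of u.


LHS = 18/π, RHS = -18/π. No, v is not the weak derivative of u.

u(x) = -x**2 - 1, classical derivative u'(x) = -2*x.
φ(x) = sin(πx/3), so φ'(x) = π*cos(π*x/3)/3.
Note φ(0) = φ(3) = 0, so the boundary term u·φ vanishes.
LHS = ∫_0^3 u(x) φ'(x) dx = ∫_0^3 (-π*x^2*cos(π*x/3)/3 - π*cos(π*x/3)/3) dx. Term by term:
  ∫_0^3 -π*cos(π*x/3)/3 dx = 0;  ∫_0^3 -π*x^2*cos(π*x/3)/3 dx = 18/π.
Sum: 0 + 18/π = 18/π.
So LHS = 18/π.
∫_0^3 v(x) φ(x) dx = ∫_0^3 (2*x*sin(π*x/3)) dx. Term by term:
  ∫_0^3 2*x*sin(π*x/3) dx = 18/π.
So RHS = -∫_0^3 v(x) φ(x) dx = -18/π.
LHS − RHS = 36/π ≠ 0, so the identity fails.
(For a valid weak derivative the identity must hold for EVERY test function, in particular this one. The failure shows v is NOT the weak derivative of u.)
Correct weak derivative would be u'(x) = -2*x.


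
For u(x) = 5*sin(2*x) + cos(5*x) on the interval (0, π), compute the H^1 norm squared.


||u||_{H^1(0,π)}^2 = -1040/21 + 151*π/2

u'(x) = -5*sin(5*x) + 10*cos(2*x).
Expand u² and (u')² and integrate term by term on (0, π), using: for integers n ≥ 1, ∫_0^π sin²(nx) dx = ∫_0^π cos²(nx) dx = π/2; for n ≠ n', ∫_0^π sin(nx)sin(n'x) dx = ∫_0^π cos(nx)cos(n'x) dx = 0; and by product-to-sum, ∫_0^π sin(nx)cos(n'x) dx = ½∫_0^π [sin((n+n')x) + sin((n−n')x)] dx, which is 0 when n+n' is even and 2n/(n²−n'²) when n+n' is odd (it need not vanish on (0, π)).
  u² squared terms: (5)²·∫sin(2x)² dx = 25·π/2 = 25*π/2;  (1)²·∫cos(5x)² dx = 1·π/2 = π/2.
  u² cross terms: 2·(5)·(1)·∫sin(2x)·cos(5x) dx = 10·(-4/21) = -40/21.
  So ∫_0^π u² dx = 25*π/2 + π/2 − 40/21 = -40/21 + 13*π.
  (u')² squared terms: (-5)²·∫sin(5x)² dx = 25·π/2 = 25*π/2;  (10)²·∫cos(2x)² dx = 100·π/2 = 50*π.
  (u')² cross terms: 2·(-5)·(10)·∫sin(5x)·cos(2x) dx = -100·(10/21) = -1000/21.
  So ∫_0^π (u')² dx = 25*π/2 + 50*π − 1000/21 = -1000/21 + 125*π/2.
||u||_{H^1}^2 = (-40/21 + 13*π) + (-1000/21 + 125*π/2) = -1040/21 + 151*π/2.


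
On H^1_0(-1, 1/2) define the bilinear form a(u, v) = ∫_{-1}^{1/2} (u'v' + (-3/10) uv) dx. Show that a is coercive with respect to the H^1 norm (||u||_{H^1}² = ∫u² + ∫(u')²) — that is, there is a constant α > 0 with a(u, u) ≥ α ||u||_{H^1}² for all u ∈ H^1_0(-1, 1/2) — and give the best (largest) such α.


α = (-27 + 40*π^2)/(10*(9 + 4*π^2))

Coercivity of a(·,·) on H^1_0(-1, 1/2) means a(u, u) ≥ α ||u||_{H^1}² for every u ∈ H^1_0.
The interval has length L = 3/2, and Poincaré/coercivity depend only on L. Here a(u, u) = ∫(u')² + (-3/10)·∫u².
Here c = -3/10 < 0 with |c| < (π/L)² = 4*π^2/9, so coercivity still holds. The condition a(u,u) ≥ α||u||_{H^1}² reads (1−α)∫(u')² ≥ (α−c)∫u². Any admissible α is ≤ 1 (rapidly oscillating u have ∫u²/∫(u')² → 0), and α = 1 would force 0 ≥ (1−c)∫u², impossible since c < 1; so 1−α > 0. By the sharp Poincaré inequality on H^1_0 of an interval of length L, ∫(u')² ≥ (π/L)²∫u² with equality for the first sine mode sin(π(x−x₀)/L) (x₀ the left endpoint), so the inequality holds for all u iff (1−α)(π/L)² ≥ α − c, i.e. α ≤ ((π/L)² + c)/((π/L)² + 1) = (1 + c(L/π)²)/(1 + (L/π)²). (Direct route, valid since c ≤ 0: Poincaré gives c∫u² ≥ c(L/π)²∫(u')², so a(u,u) ≥ (1 + c(L/π)²)∫(u')², while ||u||_{H^1}² ≤ (1 + (L/π)²)∫(u')²; dividing yields the same α.) With (π/L)² = 4*π^2/9 and c = -3/10, the largest admissible constant is α = ((π/L)² + c)/((π/L)² + 1).
Simplifying, α = (-27 + 40*π^2)/(10*(9 + 4*π^2)).


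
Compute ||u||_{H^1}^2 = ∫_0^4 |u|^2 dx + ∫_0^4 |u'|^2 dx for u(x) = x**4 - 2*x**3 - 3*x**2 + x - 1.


||u||_{H^1}^2 = 433016/45

The H^1 norm (squared) on an interval (0, L) is
  ||u||_{H^1}^2 = ∫_0^L u(x)^2 dx + ∫_0^L u'(x)^2 dx.
Compute u'(x) = 4*x**3 - 6*x**2 - 6*x + 1.
Then u(x)^2 = x**8 - 4*x**7 - 2*x**6 + 14*x**5 + 3*x**4 - 2*x**3 + 7*x**2 - 2*x + 1 and u'(x)^2 = 16*x**6 - 48*x**5 - 12*x**4 + 80*x**3 + 24*x**2 - 12*x + 1.
Integrate each monomial from 0 to 4 using ∫_0^4 c·x^n dx = c·4^(n+1)/(n+1):
  ∫_0^4 u(x)^2 dx = ∫_0^4 (x^8 - 4*x^7 - 2*x^6 + 14*x^5 + 3*x^4 - 2*x^3 + 7*x^2 - 2*x + 1) dx. Term by term:
    ∫_0^4 x^8 dx = 262144/9;  ∫_0^4 -4*x^7 dx = -32768;  ∫_0^4 -2*x^6 dx = -32768/7;
    ∫_0^4 14*x^5 dx = 28672/3;  ∫_0^4 3*x^4 dx = 3072/5;  ∫_0^4 -2*x^3 dx = -128;
    ∫_0^4 7*x^2 dx = 448/3;  ∫_0^4 -2*x dx = -16;  ∫_0^4 1 dx = 4.
  Sum: 262144/9 − 32768 − 32768/7 + 28672/3 + 3072/5 − 128 + 448/3 − 16 + 4 = 585596/315.
  ∫_0^4 u'(x)^2 dx = ∫_0^4 (16*x^6 - 48*x^5 - 12*x^4 + 80*x^3 + 24*x^2 - 12*x + 1) dx. Term by term:
    ∫_0^4 16*x^6 dx = 262144/7;  ∫_0^4 -48*x^5 dx = -32768;  ∫_0^4 -12*x^4 dx = -12288/5;
    ∫_0^4 80*x^3 dx = 5120;  ∫_0^4 24*x^2 dx = 512;  ∫_0^4 -12*x dx = -96;
    ∫_0^4 1 dx = 4.
  Sum: 262144/7 − 32768 − 12288/5 + 5120 + 512 − 96 + 4 = 271724/35.
Adding: ||u||_{H^1}^2 = 585596/315 + 271724/35 = 433016/45.


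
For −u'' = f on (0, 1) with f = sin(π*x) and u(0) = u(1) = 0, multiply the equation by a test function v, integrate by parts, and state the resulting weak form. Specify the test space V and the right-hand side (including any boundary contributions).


V = H^1_0(0, 1) (so v(0) = v(1) = 0); weak form: ∫_0^1 u'v' dx = ∫_0^1 (sin(π*x)) v dx for all v ∈ V.

Multiply both sides by a test function v and integrate from 0 to 1:
  ∫_0^1 −u''(x) v(x) dx = ∫_0^1 f(x) v(x) dx.
Integrate the LHS by parts once:
  ∫_0^1 −u'' v dx = −[u'(x) v(x)]_0^1 + ∫_0^1 u'(x) v'(x) dx.
Thus ∫_0^1 u'(x) v'(x) dx = ∫_0^1 f(x) v(x) dx + [u'(x) v(x)]_0^1.
Choose V so that boundary terms are either known or forced to vanish.
u is Dirichlet: u(0) = u(1) = 0. Let V = H^1_0(0, 1); then v(0) = v(1) = 0, and [u' v]_0^1 = 0.
Weak formulation: find u (satisfying any essential BC) such that ∫_0^1 u'(x) v'(x) dx = ∫_0^1 f v dx for all v ∈ V.
Substituting f(x) = sin(π*x), the right-hand side is ∫_0^1 (sin(π*x)) v dx.


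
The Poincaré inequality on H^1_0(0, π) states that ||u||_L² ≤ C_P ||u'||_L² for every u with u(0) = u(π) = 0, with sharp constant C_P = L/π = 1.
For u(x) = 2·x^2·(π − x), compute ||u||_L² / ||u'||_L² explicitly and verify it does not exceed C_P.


||u||_L² / ||u'||_L² = sqrt(14)*π/14 < C_P = 1.

u(x) = 2·x^2·(π − x), so u'(x) = 2*x*(-3*x + 2*π).
u(x) = 2·x^2·(π − x) vanishes at x = 0 and x = π, so u ∈ H^1_0(0, π). Differentiate via the product rule and integrate the resulting polynomials term by term.
  ∫_0^π u² dx = ∫_0^π (4*x^6 - 8*π*x^5 + 4*π^2*x^4) dx. Term by term:
    ∫_0^π 4*x^6 dx = 4*π^7/7;  ∫_0^π -8*π*x^5 dx = -4*π^7/3;  ∫_0^π 4*π^2*x^4 dx = 4*π^7/5.
  Sum: 4*π^7/7 − 4*π^7/3 + 4*π^7/5 = 4*π^7/105.
  ∫_0^π (u')² dx = ∫_0^π (36*x^4 - 48*π*x^3 + 16*π^2*x^2) dx. Term by term:
    ∫_0^π 36*x^4 dx = 36*π^5/5;  ∫_0^π -48*π*x^3 dx = -12*π^5;  ∫_0^π 16*π^2*x^2 dx = 16*π^5/3.
  Sum: 36*π^5/5 − 12*π^5 + 16*π^5/3 = 8*π^5/15.
∫_0^π u² dx = 4*π^7/105, so ||u||_L² = 2*sqrt(105)*π^(7/2)/105.
∫_0^π (u')² dx = 8*π^5/15, so ||u'||_L² = 2*sqrt(30)*π^(5/2)/15.
Ratio ||u||_L² / ||u'||_L² = sqrt(14)*π/14.
Sharp Poincaré constant on H^1_0(0, π) is C_P = L/π = 1, achieved by sin(x).
A polynomial bump cannot attain the sharp Poincaré constant (only the first sine eigenfunction does), so the ratio is strictly less than C_P, consistent with ||u||_L² ≤ C_P ||u'||_L².


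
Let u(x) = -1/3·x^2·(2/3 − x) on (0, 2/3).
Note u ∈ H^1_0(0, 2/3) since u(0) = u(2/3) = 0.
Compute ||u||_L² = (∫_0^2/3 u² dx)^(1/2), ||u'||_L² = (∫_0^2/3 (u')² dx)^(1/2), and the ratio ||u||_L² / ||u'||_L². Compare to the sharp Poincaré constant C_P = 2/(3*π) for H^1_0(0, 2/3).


||u||_L² / ||u'||_L² = sqrt(14)/21 < C_P = 2/(3*π).

u(x) = -1/3·x^2·(2/3 − x), so u'(x) = x*(9*x - 4)/9.
u(x) = -1/3·x^2·(2/3 − x) vanishes at x = 0 and x = 2/3, so u ∈ H^1_0(0, 2/3). Differentiate via the product rule and integrate the resulting polynomials term by term.
  ∫_0^2/3 u² dx = ∫_0^2/3 (x^6/9 - 4*x^5/27 + 4*x^4/81) dx. Term by term:
    ∫_0^2/3 x^6/9 dx = 128/137781;  ∫_0^2/3 -4*x^5/27 dx = -128/59049;  ∫_0^2/3 4*x^4/81 dx = 128/98415.
  Sum: 128/137781 − 128/59049 + 128/98415 = 128/2066715.
  ∫_0^2/3 (u')² dx = ∫_0^2/3 (x^4 - 8*x^3/9 + 16*x^2/81) dx. Term by term:
    ∫_0^2/3 x^4 dx = 32/1215;  ∫_0^2/3 -8*x^3/9 dx = -32/729;  ∫_0^2/3 16*x^2/81 dx = 128/6561.
  Sum: 32/1215 − 32/729 + 128/6561 = 64/32805.
∫_0^2/3 u² dx = 128/2066715, so ||u||_L² = 8*sqrt(70)/8505.
∫_0^2/3 (u')² dx = 64/32805, so ||u'||_L² = 8*sqrt(5)/405.
Ratio ||u||_L² / ||u'||_L² = sqrt(14)/21.
Sharp Poincaré constant on H^1_0(0, 2/3) is C_P = L/π = 2/(3*π), achieved by sin(3*π/2·x).
A polynomial bump cannot attain the sharp Poincaré constant (only the first sine eigenfunction does), so the ratio is strictly less than C_P, consistent with ||u||_L² ≤ C_P ||u'||_L².


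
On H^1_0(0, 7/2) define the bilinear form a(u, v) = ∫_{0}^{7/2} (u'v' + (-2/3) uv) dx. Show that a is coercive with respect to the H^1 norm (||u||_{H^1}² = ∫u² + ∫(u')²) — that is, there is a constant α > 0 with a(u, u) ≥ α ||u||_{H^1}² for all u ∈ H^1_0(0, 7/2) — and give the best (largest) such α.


α = 2*(-49 + 6*π^2)/(3*(4*π^2 + 49))

Coercivity of a(·,·) on H^1_0(0, 7/2) means a(u, u) ≥ α ||u||_{H^1}² for every u ∈ H^1_0.
The interval has length L = 7/2, and Poincaré/coercivity depend only on L. Here a(u, u) = ∫(u')² + (-2/3)·∫u².
Here c = -2/3 < 0 with |c| < (π/L)² = 4*π^2/49, so coercivity still holds. The condition a(u,u) ≥ α||u||_{H^1}² reads (1−α)∫(u')² ≥ (α−c)∫u². Any admissible α is ≤ 1 (rapidly oscillating u have ∫u²/∫(u')² → 0), and α = 1 would force 0 ≥ (1−c)∫u², impossible since c < 1; so 1−α > 0. By the sharp Poincaré inequality on H^1_0 of an interval of length L, ∫(u')² ≥ (π/L)²∫u² with equality for the first sine mode sin(π(x−x₀)/L) (x₀ the left endpoint), so the inequality holds for all u iff (1−α)(π/L)² ≥ α − c, i.e. α ≤ ((π/L)² + c)/((π/L)² + 1) = (1 + c(L/π)²)/(1 + (L/π)²). (Direct route, valid since c ≤ 0: Poincaré gives c∫u² ≥ c(L/π)²∫(u')², so a(u,u) ≥ (1 + c(L/π)²)∫(u')², while ||u||_{H^1}² ≤ (1 + (L/π)²)∫(u')²; dividing yields the same α.) With (π/L)² = 4*π^2/49 and c = -2/3, the largest admissible constant is α = ((π/L)² + c)/((π/L)² + 1).
Simplifying, α = 2*(-49 + 6*π^2)/(3*(4*π^2 + 49)).


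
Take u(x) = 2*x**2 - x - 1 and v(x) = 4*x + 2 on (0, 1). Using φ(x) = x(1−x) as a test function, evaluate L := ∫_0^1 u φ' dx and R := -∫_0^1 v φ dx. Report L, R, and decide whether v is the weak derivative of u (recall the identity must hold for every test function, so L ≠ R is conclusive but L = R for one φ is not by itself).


LHS = -1/6, RHS = -2/3. No, v is not the weak derivative of u.

u(x) = 2*x**2 - x - 1, classical derivative u'(x) = 4*x - 1.
φ(x) = x(1−x), so φ'(x) = 1 - 2*x.
Note φ(0) = φ(1) = 0, so the boundary term u·φ vanishes.
LHS = ∫_0^1 u(x) φ'(x) dx = ∫_0^1 (-4*x^3 + 4*x^2 + x - 1) dx. Term by term:
  ∫_0^1 -4*x^3 dx = -1;  ∫_0^1 4*x^2 dx = 4/3;  ∫_0^1 x dx = 1/2;
  ∫_0^1 -1 dx = -1.
Sum: -1 + 4/3 + 1/2 − 1 = -1/6.
So LHS = -1/6.
∫_0^1 v(x) φ(x) dx = ∫_0^1 (-4*x^3 + 2*x^2 + 2*x) dx. Term by term:
  ∫_0^1 -4*x^3 dx = -1;  ∫_0^1 2*x^2 dx = 2/3;  ∫_0^1 2*x dx = 1.
Sum: -1 + 2/3 + 1 = 2/3.
So RHS = -∫_0^1 v(x) φ(x) dx = -2/3.
LHS − RHS = 1/2 ≠ 0, so the identity fails.
(For a valid weak derivative the identity must hold for EVERY test function, in particular this one. The failure shows v is NOT the weak derivative of u.)
Correct weak derivative would be u'(x) = 4*x - 1.


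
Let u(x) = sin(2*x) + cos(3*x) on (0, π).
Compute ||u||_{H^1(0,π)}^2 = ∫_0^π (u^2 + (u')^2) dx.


||u||_{H^1(0,π)}^2 = -16 + 15*π/2

u'(x) = -3*sin(3*x) + 2*cos(2*x).
Expand u² and (u')² and integrate term by term on (0, π), using: for integers n ≥ 1, ∫_0^π sin²(nx) dx = ∫_0^π cos²(nx) dx = π/2; for n ≠ n', ∫_0^π sin(nx)sin(n'x) dx = ∫_0^π cos(nx)cos(n'x) dx = 0; and by product-to-sum, ∫_0^π sin(nx)cos(n'x) dx = ½∫_0^π [sin((n+n')x) + sin((n−n')x)] dx, which is 0 when n+n' is even and 2n/(n²−n'²) when n+n' is odd (it need not vanish on (0, π)).
  u² squared terms: (1)²·∫cos(3x)² dx = 1·π/2 = π/2;  (1)²·∫sin(2x)² dx = 1·π/2 = π/2.
  u² cross terms: 2·(1)·(1)·∫cos(3x)·sin(2x) dx = 2·(-4/5) = -8/5.
  So ∫_0^π u² dx = π/2 + π/2 − 8/5 = -8/5 + π.
  (u')² squared terms: (-3)²·∫sin(3x)² dx = 9·π/2 = 9*π/2;  (2)²·∫cos(2x)² dx = 4·π/2 = 2*π.
  (u')² cross terms: 2·(-3)·(2)·∫sin(3x)·cos(2x) dx = -12·(6/5) = -72/5.
  So ∫_0^π (u')² dx = 9*π/2 + 2*π − 72/5 = -72/5 + 13*π/2.
||u||_{H^1}^2 = (-8/5 + π) + (-72/5 + 13*π/2) = -16 + 15*π/2.


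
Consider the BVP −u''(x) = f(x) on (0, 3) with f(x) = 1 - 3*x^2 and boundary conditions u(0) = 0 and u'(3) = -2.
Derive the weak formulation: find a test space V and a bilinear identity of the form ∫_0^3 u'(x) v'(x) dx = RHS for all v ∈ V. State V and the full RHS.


V = {v ∈ H^1(0, 3) : v(0) = 0} (test functions vanish at x = 0 where u is specified); weak form: ∫_0^3 u'v' dx = ∫_0^3 (1 - 3*x^2) v dx − 2·v(3) for all v ∈ V.

Multiply both sides by a test function v and integrate from 0 to 3:
  ∫_0^3 −u''(x) v(x) dx = ∫_0^3 f(x) v(x) dx.
Integrate the LHS by parts once:
  ∫_0^3 −u'' v dx = −[u'(x) v(x)]_0^3 + ∫_0^3 u'(x) v'(x) dx.
Thus ∫_0^3 u'(x) v'(x) dx = ∫_0^3 f(x) v(x) dx + [u'(x) v(x)]_0^3.
Choose V so that boundary terms are either known or forced to vanish.
Mixed BC: u(0) = 0 (Dirichlet) and u'(3) = -2 (Neumann). Define V = {v ∈ H^1(0, 3) : v(0) = 0}. Then [u' v]_0^3 = u'(3)·v(3) − u'(0)·0 = − 2·v(3).
Weak formulation: find u (satisfying any essential BC) such that ∫_0^3 u'(x) v'(x) dx = ∫_0^3 f v dx − 2·v(3) for all v ∈ V (Dirichlet at 0 absorbed into V; Neumann datum at x = 3 contributes the boundary term).
Substituting f(x) = 1 - 3*x^2, the right-hand side is ∫_0^3 (1 - 3*x^2) v dx − 2·v(3).
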